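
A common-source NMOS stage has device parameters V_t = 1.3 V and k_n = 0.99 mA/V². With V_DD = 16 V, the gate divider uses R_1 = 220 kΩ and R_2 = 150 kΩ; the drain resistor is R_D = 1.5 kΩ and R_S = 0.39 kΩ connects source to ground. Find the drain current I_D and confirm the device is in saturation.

I_D ≈ 5.1 mA

V_G = V_DD·R_2/(R_1+R_2) = 16×150/370 = 6.49 V.
Assume saturation: I_D = (k_n/2)(V_GS − V_t)² with V_GS = V_G − I_D·R_S = 6.49 − 0.39·I_D.
Substituting gives 0.0753·I_D² − 3·I_D + 13.3 = 0, with roots I_D = 5.08 or 34.8 mA.
The root I_D = 34.8 mA gives V_GS = -7.08 V ≤ V_t, so take I_D = 5.08 mA.
Then V_GS = 4.5 V and V_DS = V_DD − I_D(R_D+R_S) = 16 − 5.08×1.89 = 6.39 V.
Saturation requires V_DS ≥ V_GS − V_t = 3.2 V; 6.39 ≥ 3.2 ✓.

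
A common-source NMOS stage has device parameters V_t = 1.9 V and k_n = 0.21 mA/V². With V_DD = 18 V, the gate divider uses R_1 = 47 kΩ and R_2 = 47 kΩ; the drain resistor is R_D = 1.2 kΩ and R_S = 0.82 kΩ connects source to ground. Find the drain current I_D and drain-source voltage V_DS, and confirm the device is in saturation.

I_D ≈ 2.6 mA, V_DS ≈ 13 V

V_G = V_DD·R_2/(R_1+R_2) = 18×47/94 = 9 V.
Assume saturation: I_D = (k_n/2)(V_GS − V_t)² with V_GS = V_G − I_D·R_S = 9 − 0.82·I_D.
Substituting gives 0.0706·I_D² − 2.22·I_D + 5.29 = 0, with roots I_D = 2.6 or 28.9 mA.
The root I_D = 28.9 mA gives V_GS = -14.7 V ≤ V_t, so take I_D = 2.6 mA.
Then V_GS = 6.87 V and V_DS = V_DD − I_D(R_D+R_S) = 18 − 2.6×2.02 = 12.8 V.
Saturation requires V_DS ≥ V_GS − V_t = 4.97 V; 12.8 ≥ 4.97 ✓.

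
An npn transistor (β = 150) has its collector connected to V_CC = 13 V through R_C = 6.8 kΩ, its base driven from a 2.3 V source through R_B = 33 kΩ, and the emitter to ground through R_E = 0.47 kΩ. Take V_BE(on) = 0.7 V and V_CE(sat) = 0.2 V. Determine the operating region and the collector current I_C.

saturation; I_C ≈ 1.8 mA

Assume active: I_B = (2.3 − 0.7)/(33 + 151×0.47) = 0.0154 mA, I_C = β·I_B = 2.31 mA.
Then V_CE = 13 − 2.31×6.8 − 2.32×0.47 = -3.79 V < 0.2 V — the active assumption fails.
Re-solve with V_CE = 0.2 V. KCL at the emitter: V_E/R_E = (V_BB−0.7−V_E)/R_B + (V_CC−0.2−V_E)/R_C, giving V_E = 0.838 V.
I_C = (V_CC − 0.2 − V_E)/R_C = (12.8 − 0.838)/6.8 = 1.76 mA.
Check: I_B = (1.6 − 0.838)/33 = 0.0231 mA, and β·I_B = 3.47 mA > I_C, confirming saturation.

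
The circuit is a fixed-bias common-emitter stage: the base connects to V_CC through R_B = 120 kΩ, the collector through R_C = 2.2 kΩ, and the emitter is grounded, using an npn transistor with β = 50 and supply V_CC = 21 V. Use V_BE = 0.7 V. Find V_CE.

V_CE ≈ 2.4 V

Base loop: V_CC = I_B·R_B + V_BE, so I_B = (21 − 0.7)/120 kΩ = 0.169 mA.
In the active region I_C = β·I_B = 50 × 0.169 = 8.46 mA.
Collector loop: V_CE = V_CC − I_C·R_C = 21 − 8.46×2.2 = 2.39 V.
Since V_CE = 2.39 V > V_CE(sat) ≈ 0.2 V, the transistor is in the active region as assumed.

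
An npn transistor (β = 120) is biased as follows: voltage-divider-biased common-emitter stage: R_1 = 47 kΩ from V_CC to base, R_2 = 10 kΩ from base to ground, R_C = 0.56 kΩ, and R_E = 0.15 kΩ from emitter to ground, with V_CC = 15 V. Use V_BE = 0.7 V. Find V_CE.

Thevenize the base divider: V_Th = V_CC·R_2/(R_1+R_2) = 15×10/57 = 2.63 V, R_Th = R_1‖R_2 = 8.25 kΩ.
Base-emitter loop: V_Th = I_B·R_Th + V_BE + (β+1)I_B·R_E, so I_B = (2.63 − 0.7) / (8.25 + 121×0.15) = 0.0732 mA.
I_C = β·I_B = 120×0.0732 = 8.78 mA, and I_E = (β+1)I_B = 8.85 mA.
V_CE = V_CC − I_C·R_C − I_E·R_E = 15 − 8.78×0.56 − 8.85×0.15 = 8.75 V.
V_CE = 8.75 V > 0.2 V confirms active-region operation.

V_CE ≈ 8.8 V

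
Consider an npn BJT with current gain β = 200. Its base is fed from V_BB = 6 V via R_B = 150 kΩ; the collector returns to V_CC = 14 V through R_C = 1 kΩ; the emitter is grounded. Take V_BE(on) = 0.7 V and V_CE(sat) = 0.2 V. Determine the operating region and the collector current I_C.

Assume active. Base-emitter loop: I_B = (V_BB − V_BE)/R_B = (6 − 0.7)/150 = 0.0353 mA.
I_C = β·I_B = 200×0.0353 = 7.07 mA.
V_CE = V_CC − I_C·R_C = 14 − 7.07×1 = 6.93 V > V_CE(sat), so the active-region assumption holds.

active; I_C ≈ 7.1 mA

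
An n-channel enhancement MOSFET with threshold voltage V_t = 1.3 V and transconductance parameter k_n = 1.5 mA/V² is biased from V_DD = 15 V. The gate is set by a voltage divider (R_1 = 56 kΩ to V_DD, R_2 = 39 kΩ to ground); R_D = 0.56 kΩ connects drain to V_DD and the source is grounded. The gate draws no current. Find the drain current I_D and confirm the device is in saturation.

V_G = V_DD·R_2/(R_1+R_2) = 15×39/95 = 6.16 V. With the source grounded, V_GS = V_G = 6.16 V.
Assume saturation: I_D = (k_n/2)(V_GS − V_t)² = (1.5/2)×(6.16 − 1.3)² = 0.75×4.86² = 17.7 mA.
V_DS = V_DD − I_D·R_D = 15 − 17.7×0.56 = 5.09 V.
Saturation requires V_DS ≥ V_GS − V_t = 4.86 V; 5.09 ≥ 4.86 ✓.

I_D ≈ 18 mA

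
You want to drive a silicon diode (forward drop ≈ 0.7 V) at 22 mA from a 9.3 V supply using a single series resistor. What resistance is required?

The resistor drops V_S − V_D = 9.3 − 0.7 = 8.6 V at 22 mA.
R = 8.6 V / 22 mA = 0.391 kΩ.

R ≈ 0.39 kΩ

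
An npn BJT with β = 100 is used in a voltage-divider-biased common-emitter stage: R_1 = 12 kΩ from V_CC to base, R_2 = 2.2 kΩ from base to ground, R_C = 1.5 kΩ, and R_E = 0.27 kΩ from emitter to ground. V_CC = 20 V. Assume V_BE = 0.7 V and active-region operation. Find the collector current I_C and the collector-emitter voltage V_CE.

Thevenize the base divider: V_Th = V_CC·R_2/(R_1+R_2) = 20×2.2/14.2 = 3.1 V, R_Th = R_1‖R_2 = 1.86 kΩ.
Base-emitter loop: V_Th = I_B·R_Th + V_BE + (β+1)I_B·R_E, so I_B = (3.1 − 0.7) / (1.86 + 101×0.27) = 0.0823 mA.
I_C = β·I_B = 100×0.0823 = 8.23 mA, and I_E = (β+1)I_B = 8.32 mA.
V_CE = V_CC − I_C·R_C − I_E·R_E = 20 − 8.23×1.5 − 8.32×0.27 = 5.4 V.
V_CE = 5.4 V > 0.2 V confirms active-region operation.

I_C ≈ 8.2 mA, V_CE ≈ 5.4 V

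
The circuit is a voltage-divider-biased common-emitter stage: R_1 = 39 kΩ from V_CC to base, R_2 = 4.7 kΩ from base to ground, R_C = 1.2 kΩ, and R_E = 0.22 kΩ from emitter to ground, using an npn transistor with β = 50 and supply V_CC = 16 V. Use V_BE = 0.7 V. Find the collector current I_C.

I_C ≈ 3.3 mA

Thevenize the base divider: V_Th = V_CC·R_2/(R_1+R_2) = 16×4.7/43.7 = 1.72 V, R_Th = R_1‖R_2 = 4.19 kΩ.
Base-emitter loop: V_Th = I_B·R_Th + V_BE + (β+1)I_B·R_E, so I_B = (1.72 − 0.7) / (4.19 + 51×0.22) = 0.0662 mA.
I_C = β·I_B = 50×0.0662 = 3.31 mA, and I_E = (β+1)I_B = 3.38 mA.
V_CE = V_CC − I_C·R_C − I_E·R_E = 16 − 3.31×1.2 − 3.38×0.22 = 11.3 V.
V_CE = 11.3 V > 0.2 V confirms active-region operation.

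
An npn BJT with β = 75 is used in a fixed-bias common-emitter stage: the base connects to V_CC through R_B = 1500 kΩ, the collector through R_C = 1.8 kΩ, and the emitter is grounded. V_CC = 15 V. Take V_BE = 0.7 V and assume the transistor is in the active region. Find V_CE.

Base loop: V_CC = I_B·R_B + V_BE, so I_B = (15 − 0.7)/1500 kΩ = 0.00953 mA.
In the active region I_C = β·I_B = 75 × 0.00953 = 0.715 mA.
Collector loop: V_CE = V_CC − I_C·R_C = 15 − 0.715×1.8 = 13.7 V.
Since V_CE = 13.7 V > V_CE(sat) ≈ 0.2 V, the transistor is in the active region as assumed.

V_CE ≈ 14 V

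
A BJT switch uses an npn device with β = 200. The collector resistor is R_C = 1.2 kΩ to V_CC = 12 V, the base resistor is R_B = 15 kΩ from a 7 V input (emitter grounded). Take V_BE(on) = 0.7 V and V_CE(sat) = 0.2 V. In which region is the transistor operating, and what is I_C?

saturation; I_C ≈ 9.8 mA

Assume active: I_B = (7 − 0.7)/15 = 0.42 mA, giving I_C = β·I_B = 84 mA.
But then V_CE = 12 − 84×1.2 = -88.8 V < V_CE(sat) = 0.2 V — impossible in the active region.
So the transistor is saturated. With V_CE = 0.2 V, I_C = (V_CC − 0.2)/R_C = 11.8/1.2 = 9.83 mA.
Check: β·I_B = 84 mA > I_C = 9.83 mA, confirming saturation.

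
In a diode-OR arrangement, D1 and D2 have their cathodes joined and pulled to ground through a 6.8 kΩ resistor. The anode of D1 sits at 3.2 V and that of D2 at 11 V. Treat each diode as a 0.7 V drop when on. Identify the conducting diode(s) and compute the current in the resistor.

Only D2 conducts; I_R ≈ 1.5 mA

Assume both conduct. Then node N would need to be at both 3.2−0.7 = 2.5 V and 11−0.7 = 10.3 V, which is impossible.
Assume only D2 conducts: V_N = 11 − 0.7 = 10.3 V, so I_R = 10.3/6.8 = 1.51 mA.
Check D1: its anode-to-cathode voltage is 3.2 − 10.3 = -7.1 V < 0.7 V, so it is off. The assumption is consistent.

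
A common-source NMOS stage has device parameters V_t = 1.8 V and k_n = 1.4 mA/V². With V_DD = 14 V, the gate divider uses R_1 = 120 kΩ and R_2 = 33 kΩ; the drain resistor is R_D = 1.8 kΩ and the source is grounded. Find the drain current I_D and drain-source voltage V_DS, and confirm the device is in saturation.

I_D ≈ 1 mA, V_DS ≈ 12 V

V_G = V_DD·R_2/(R_1+R_2) = 14×33/153 = 3.02 V. With the source grounded, V_GS = V_G = 3.02 V.
Assume saturation: I_D = (k_n/2)(V_GS − V_t)² = (1.4/2)×(3.02 − 1.8)² = 0.7×1.22² = 1.04 mA.
V_DS = V_DD − I_D·R_D = 14 − 1.04×1.8 = 12.1 V.
Saturation requires V_DS ≥ V_GS − V_t = 1.22 V; 12.1 ≥ 1.22 ✓.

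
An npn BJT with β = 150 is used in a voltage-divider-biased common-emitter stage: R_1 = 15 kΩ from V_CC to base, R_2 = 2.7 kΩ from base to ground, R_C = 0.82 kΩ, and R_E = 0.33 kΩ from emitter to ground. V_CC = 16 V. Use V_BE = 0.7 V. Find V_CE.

Thevenize the base divider: V_Th = V_CC·R_2/(R_1+R_2) = 16×2.7/17.7 = 2.44 V, R_Th = R_1‖R_2 = 2.29 kΩ.
Base-emitter loop: V_Th = I_B·R_Th + V_BE + (β+1)I_B·R_E, so I_B = (2.44 − 0.7) / (2.29 + 151×0.33) = 0.0334 mA.
I_C = β·I_B = 150×0.0334 = 5.01 mA, and I_E = (β+1)I_B = 5.04 mA.
V_CE = V_CC − I_C·R_C − I_E·R_E = 16 − 5.01×0.82 − 5.04×0.33 = 10.2 V.
V_CE = 10.2 V > 0.2 V confirms active-region operation.

V_CE ≈ 10 V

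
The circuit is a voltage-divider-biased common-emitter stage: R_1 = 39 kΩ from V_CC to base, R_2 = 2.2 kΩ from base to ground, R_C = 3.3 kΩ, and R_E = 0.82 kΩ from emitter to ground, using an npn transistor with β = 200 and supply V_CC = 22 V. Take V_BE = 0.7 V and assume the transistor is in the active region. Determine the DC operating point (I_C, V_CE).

I_C ≈ 0.57 mA, V_CE ≈ 20 V

Thevenize the base divider: V_Th = V_CC·R_2/(R_1+R_2) = 22×2.2/41.2 = 1.17 V, R_Th = R_1‖R_2 = 2.08 kΩ.
Base-emitter loop: V_Th = I_B·R_Th + V_BE + (β+1)I_B·R_E, so I_B = (1.17 − 0.7) / (2.08 + 201×0.82) = 0.00284 mA.
I_C = β·I_B = 200×0.00284 = 0.569 mA, and I_E = (β+1)I_B = 0.572 mA.
V_CE = V_CC − I_C·R_C − I_E·R_E = 22 − 0.569×3.3 − 0.572×0.82 = 19.7 V.
V_CE = 19.7 V > 0.2 V confirms active-region operation.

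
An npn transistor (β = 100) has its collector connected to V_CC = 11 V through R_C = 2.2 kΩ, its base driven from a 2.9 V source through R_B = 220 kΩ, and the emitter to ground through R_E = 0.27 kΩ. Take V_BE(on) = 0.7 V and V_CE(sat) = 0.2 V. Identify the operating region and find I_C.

Assume active. Base-emitter loop: I_B = (V_BB − V_BE)/(R_B + (β+1)R_E) = (2.9 − 0.7)/(220 + 101×0.27) = 0.0089 mA.
I_C = β·I_B = 100×0.0089 = 0.89 mA.
V_CE = V_CC − I_C·R_C − I_E·R_E = 11 − 0.89×2.2 − 0.899×0.27 = 8.8 V > V_CE(sat), so the active-region assumption holds.

active; I_C ≈ 0.89 mA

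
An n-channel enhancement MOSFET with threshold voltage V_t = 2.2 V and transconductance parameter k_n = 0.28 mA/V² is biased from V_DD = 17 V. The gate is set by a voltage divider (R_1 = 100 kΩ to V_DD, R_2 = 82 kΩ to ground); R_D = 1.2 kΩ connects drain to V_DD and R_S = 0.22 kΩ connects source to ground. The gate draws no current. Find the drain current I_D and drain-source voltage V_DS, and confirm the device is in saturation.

V_G = V_DD·R_2/(R_1+R_2) = 17×82/182 = 7.66 V.
Assume saturation: I_D = (k_n/2)(V_GS − V_t)² with V_GS = V_G − I_D·R_S = 7.66 − 0.22·I_D.
Substituting gives 0.00678·I_D² − 1.34·I_D + 4.17 = 0, with roots I_D = 3.17 or 194 mA.
The root I_D = 194 mA gives V_GS = -35 V ≤ V_t, so take I_D = 3.17 mA.
Then V_GS = 6.96 V and V_DS = V_DD − I_D(R_D+R_S) = 17 − 3.17×1.42 = 12.5 V.
Saturation requires V_DS ≥ V_GS − V_t = 4.76 V; 12.5 ≥ 4.76 ✓.

I_D ≈ 3.2 mA, V_DS ≈ 12 V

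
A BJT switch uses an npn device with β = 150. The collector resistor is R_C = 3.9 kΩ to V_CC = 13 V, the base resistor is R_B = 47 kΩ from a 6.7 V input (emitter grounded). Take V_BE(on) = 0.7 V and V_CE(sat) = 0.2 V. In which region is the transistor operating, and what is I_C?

Assume active: I_B = (6.7 − 0.7)/47 = 0.128 mA, giving I_C = β·I_B = 19.1 mA.
But then V_CE = 13 − 19.1×3.9 = -61.7 V < V_CE(sat) = 0.2 V — impossible in the active region.
So the transistor is saturated. With V_CE = 0.2 V, I_C = (V_CC − 0.2)/R_C = 12.8/3.9 = 3.28 mA.
Check: β·I_B = 19.1 mA > I_C = 3.28 mA, confirming saturation.

saturation; I_C ≈ 3.3 mA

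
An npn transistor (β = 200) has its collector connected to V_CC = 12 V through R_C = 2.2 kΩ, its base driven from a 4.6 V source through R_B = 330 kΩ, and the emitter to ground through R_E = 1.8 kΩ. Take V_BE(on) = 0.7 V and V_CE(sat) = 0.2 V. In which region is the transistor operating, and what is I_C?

active; I_C ≈ 1.1 mA

Assume active. Base-emitter loop: I_B = (V_BB − V_BE)/(R_B + (β+1)R_E) = (4.6 − 0.7)/(330 + 201×1.8) = 0.00564 mA.
I_C = β·I_B = 200×0.00564 = 1.13 mA.
V_CE = V_CC − I_C·R_C − I_E·R_E = 12 − 1.13×2.2 − 1.13×1.8 = 7.48 V > V_CE(sat), so the active-region assumption holds.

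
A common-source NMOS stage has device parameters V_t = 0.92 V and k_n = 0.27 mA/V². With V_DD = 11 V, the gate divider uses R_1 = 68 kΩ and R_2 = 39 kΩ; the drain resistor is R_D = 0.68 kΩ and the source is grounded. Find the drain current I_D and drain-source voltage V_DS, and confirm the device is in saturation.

V_G = V_DD·R_2/(R_1+R_2) = 11×39/107 = 4.01 V. With the source grounded, V_GS = V_G = 4.01 V.
Assume saturation: I_D = (k_n/2)(V_GS − V_t)² = (0.27/2)×(4.01 − 0.92)² = 0.135×3.09² = 1.29 mA.
V_DS = V_DD − I_D·R_D = 11 − 1.29×0.68 = 10.1 V.
Saturation requires V_DS ≥ V_GS − V_t = 3.09 V; 10.1 ≥ 3.09 ✓.

I_D ≈ 1.3 mA, V_DS ≈ 10 V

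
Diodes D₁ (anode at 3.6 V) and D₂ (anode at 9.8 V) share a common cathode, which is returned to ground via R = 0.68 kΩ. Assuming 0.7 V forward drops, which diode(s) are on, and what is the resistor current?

Only D₂ conducts; I_R ≈ 13 mA

Assume both conduct. Then node N would need to be at both 3.6−0.7 = 2.9 V and 9.8−0.7 = 9.1 V, which is impossible.
Assume only D₂ conducts: V_N = 9.8 − 0.7 = 9.1 V, so I_R = 9.1/0.68 = 13.4 mA.
Check D₁: its anode-to-cathode voltage is 3.6 − 9.1 = -5.5 V < 0.7 V, so it is off. The assumption is consistent.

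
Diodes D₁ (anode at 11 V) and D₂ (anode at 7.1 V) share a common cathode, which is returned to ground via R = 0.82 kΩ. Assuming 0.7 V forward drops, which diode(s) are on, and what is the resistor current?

Assume both conduct. Then node N would need to be at both 11−0.7 = 10.3 V and 7.1−0.7 = 6.4 V, which is impossible.
Assume only D₁ conducts: V_N = 11 − 0.7 = 10.3 V, so I_R = 10.3/0.82 = 12.6 mA.
Check D₂: its anode-to-cathode voltage is 7.1 − 10.3 = -3.2 V < 0.7 V, so it is off. The assumption is consistent.

Only D₁ conducts; I_R ≈ 13 mA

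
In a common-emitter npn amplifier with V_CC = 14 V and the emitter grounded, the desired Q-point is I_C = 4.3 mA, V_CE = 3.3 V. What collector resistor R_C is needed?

R_C ≈ 2.5 kΩ

Collector loop: V_CC = I_C·R_C + V_CE.
R_C = (V_CC − V_CE)/I_C = (14 − 3.3)/4.3 = 2.49 kΩ.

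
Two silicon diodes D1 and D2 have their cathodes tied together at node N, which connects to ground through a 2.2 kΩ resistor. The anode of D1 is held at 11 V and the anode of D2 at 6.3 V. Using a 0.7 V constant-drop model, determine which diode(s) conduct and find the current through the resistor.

Only D1 conducts; I_R ≈ 4.7 mA

Assume both conduct. Then node N would need to be at both 11−0.7 = 10.3 V and 6.3−0.7 = 5.6 V, which is impossible.
Assume only D1 conducts: V_N = 11 − 0.7 = 10.3 V, so I_R = 10.3/2.2 = 4.68 mA.
Check D2: its anode-to-cathode voltage is 6.3 − 10.3 = -4 V < 0.7 V, so it is off. The assumption is consistent.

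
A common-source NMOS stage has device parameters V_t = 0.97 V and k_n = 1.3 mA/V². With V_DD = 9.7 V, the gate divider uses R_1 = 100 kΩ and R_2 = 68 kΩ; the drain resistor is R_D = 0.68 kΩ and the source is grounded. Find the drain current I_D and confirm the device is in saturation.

I_D ≈ 5.7 mA

V_G = V_DD·R_2/(R_1+R_2) = 9.7×68/168 = 3.93 V. With the source grounded, V_GS = V_G = 3.93 V.
Assume saturation: I_D = (k_n/2)(V_GS − V_t)² = (1.3/2)×(3.93 − 0.97)² = 0.65×2.96² = 5.68 mA.
V_DS = V_DD − I_D·R_D = 9.7 − 5.68×0.68 = 5.84 V.
Saturation requires V_DS ≥ V_GS − V_t = 2.96 V; 5.84 ≥ 2.96 ✓.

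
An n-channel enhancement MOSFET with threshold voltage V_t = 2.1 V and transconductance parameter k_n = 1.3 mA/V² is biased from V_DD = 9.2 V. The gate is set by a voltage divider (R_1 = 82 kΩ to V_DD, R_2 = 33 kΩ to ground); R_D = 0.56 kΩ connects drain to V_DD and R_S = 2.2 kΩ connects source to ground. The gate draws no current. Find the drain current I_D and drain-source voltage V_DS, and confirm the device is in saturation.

I_D ≈ 0.083 mA, V_DS ≈ 9 V

V_G = V_DD·R_2/(R_1+R_2) = 9.2×33/115 = 2.64 V.
Assume saturation: I_D = (k_n/2)(V_GS − V_t)² with V_GS = V_G − I_D·R_S = 2.64 − 2.2·I_D.
Substituting gives 3.15·I_D² − 2.54·I_D + 0.19 = 0, with roots I_D = 0.083 or 0.726 mA.
The root I_D = 0.726 mA gives V_GS = 1.04 V ≤ V_t, so take I_D = 0.083 mA.
Then V_GS = 2.46 V and V_DS = V_DD − I_D(R_D+R_S) = 9.2 − 0.083×2.76 = 8.97 V.
Saturation requires V_DS ≥ V_GS − V_t = 0.357 V; 8.97 ≥ 0.357 ✓.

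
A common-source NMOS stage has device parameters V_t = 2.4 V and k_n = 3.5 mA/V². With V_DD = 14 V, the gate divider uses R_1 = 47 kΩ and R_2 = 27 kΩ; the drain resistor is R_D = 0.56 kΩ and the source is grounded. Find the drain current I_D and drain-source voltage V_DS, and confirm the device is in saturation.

V_G = V_DD·R_2/(R_1+R_2) = 14×27/74 = 5.11 V. With the source grounded, V_GS = V_G = 5.11 V.
Assume saturation: I_D = (k_n/2)(V_GS − V_t)² = (3.5/2)×(5.11 − 2.4)² = 1.75×2.71² = 12.8 mA.
V_DS = V_DD − I_D·R_D = 14 − 12.8×0.56 = 6.81 V.
Saturation requires V_DS ≥ V_GS − V_t = 2.71 V; 6.81 ≥ 2.71 ✓.

I_D ≈ 13 mA, V_DS ≈ 6.8 V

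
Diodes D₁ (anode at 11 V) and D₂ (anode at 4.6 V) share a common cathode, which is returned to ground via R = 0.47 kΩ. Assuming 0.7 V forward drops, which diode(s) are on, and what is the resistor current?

Only D₁ conducts; I_R ≈ 22 mA

Assume both conduct. Then node N would need to be at both 11−0.7 = 10.3 V and 4.6−0.7 = 3.9 V, which is impossible.
Assume only D₁ conducts: V_N = 11 − 0.7 = 10.3 V, so I_R = 10.3/0.47 = 21.9 mA.
Check D₂: its anode-to-cathode voltage is 4.6 − 10.3 = -5.7 V < 0.7 V, so it is off. The assumption is consistent.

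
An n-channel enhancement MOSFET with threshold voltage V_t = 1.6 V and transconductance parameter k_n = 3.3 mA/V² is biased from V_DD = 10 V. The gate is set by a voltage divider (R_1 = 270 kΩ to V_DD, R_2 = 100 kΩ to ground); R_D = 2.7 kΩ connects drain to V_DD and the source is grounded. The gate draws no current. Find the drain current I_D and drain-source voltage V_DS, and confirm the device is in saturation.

V_G = V_DD·R_2/(R_1+R_2) = 10×100/370 = 2.7 V. With the source grounded, V_GS = V_G = 2.7 V.
Assume saturation: I_D = (k_n/2)(V_GS − V_t)² = (3.3/2)×(2.7 − 1.6)² = 1.65×1.1² = 2.01 mA.
V_DS = V_DD − I_D·R_D = 10 − 2.01×2.7 = 4.58 V.
Saturation requires V_DS ≥ V_GS − V_t = 1.1 V; 4.58 ≥ 1.1 ✓.

I_D ≈ 2 mA, V_DS ≈ 4.6 V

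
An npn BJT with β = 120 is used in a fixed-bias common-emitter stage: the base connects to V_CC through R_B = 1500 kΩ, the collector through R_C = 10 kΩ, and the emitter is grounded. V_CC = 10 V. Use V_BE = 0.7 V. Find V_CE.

Base loop: V_CC = I_B·R_B + V_BE, so I_B = (10 − 0.7)/1500 kΩ = 0.0062 mA.
In the active region I_C = β·I_B = 120 × 0.0062 = 0.744 mA.
Collector loop: V_CE = V_CC − I_C·R_C = 10 − 0.744×10 = 2.56 V.
Since V_CE = 2.56 V > V_CE(sat) ≈ 0.2 V, the transistor is in the active region as assumed.

V_CE ≈ 2.6 V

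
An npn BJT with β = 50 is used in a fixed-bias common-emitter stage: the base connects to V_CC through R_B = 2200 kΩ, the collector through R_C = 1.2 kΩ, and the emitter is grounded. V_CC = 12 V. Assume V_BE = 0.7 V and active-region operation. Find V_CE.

Base loop: V_CC = I_B·R_B + V_BE, so I_B = (12 − 0.7)/2200 kΩ = 0.00514 mA.
In the active region I_C = β·I_B = 50 × 0.00514 = 0.257 mA.
Collector loop: V_CE = V_CC − I_C·R_C = 12 − 0.257×1.2 = 11.7 V.
Since V_CE = 11.7 V > V_CE(sat) ≈ 0.2 V, the transistor is in the active region as assumed.

V_CE ≈ 12 V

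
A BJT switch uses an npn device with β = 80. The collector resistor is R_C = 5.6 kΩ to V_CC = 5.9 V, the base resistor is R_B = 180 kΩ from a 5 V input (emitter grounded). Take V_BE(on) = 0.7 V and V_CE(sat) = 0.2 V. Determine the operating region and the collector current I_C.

saturation; I_C ≈ 1 mA

Assume active: I_B = (5 − 0.7)/180 = 0.0239 mA, giving I_C = β·I_B = 1.91 mA.
But then V_CE = 5.9 − 1.91×5.6 = -4.8 V < V_CE(sat) = 0.2 V — impossible in the active region.
So the transistor is saturated. With V_CE = 0.2 V, I_C = (V_CC − 0.2)/R_C = 5.7/5.6 = 1.02 mA.
Check: β·I_B = 1.91 mA > I_C = 1.02 mA, confirming saturation.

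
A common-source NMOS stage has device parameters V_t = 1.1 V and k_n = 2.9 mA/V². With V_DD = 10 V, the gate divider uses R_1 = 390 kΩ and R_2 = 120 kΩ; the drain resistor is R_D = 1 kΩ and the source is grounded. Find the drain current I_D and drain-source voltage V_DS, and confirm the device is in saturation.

I_D ≈ 2.3 mA, V_DS ≈ 7.7 V

V_G = V_DD·R_2/(R_1+R_2) = 10×120/510 = 2.35 V. With the source grounded, V_GS = V_G = 2.35 V.
Assume saturation: I_D = (k_n/2)(V_GS − V_t)² = (2.9/2)×(2.35 − 1.1)² = 1.45×1.25² = 2.28 mA.
V_DS = V_DD − I_D·R_D = 10 − 2.28×1 = 7.72 V.
Saturation requires V_DS ≥ V_GS − V_t = 1.25 V; 7.72 ≥ 1.25 ✓.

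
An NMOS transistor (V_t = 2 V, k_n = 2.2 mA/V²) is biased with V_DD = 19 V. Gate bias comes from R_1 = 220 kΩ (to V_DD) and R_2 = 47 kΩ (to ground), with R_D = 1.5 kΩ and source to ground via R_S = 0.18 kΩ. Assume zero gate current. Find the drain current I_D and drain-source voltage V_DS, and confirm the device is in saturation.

I_D ≈ 1.3 mA, V_DS ≈ 17 V

V_G = V_DD·R_2/(R_1+R_2) = 19×47/267 = 3.34 V.
Assume saturation: I_D = (k_n/2)(V_GS − V_t)² with V_GS = V_G − I_D·R_S = 3.34 − 0.18·I_D.
Substituting gives 0.0356·I_D² − 1.53·I_D + 1.99 = 0, with roots I_D = 1.34 or 41.7 mA.
The root I_D = 41.7 mA gives V_GS = -4.15 V ≤ V_t, so take I_D = 1.34 mA.
Then V_GS = 3.1 V and V_DS = V_DD − I_D(R_D+R_S) = 19 − 1.34×1.68 = 16.7 V.
Saturation requires V_DS ≥ V_GS − V_t = 1.1 V; 16.7 ≥ 1.1 ✓.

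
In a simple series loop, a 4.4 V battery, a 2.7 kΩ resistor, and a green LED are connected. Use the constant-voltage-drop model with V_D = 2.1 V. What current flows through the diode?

I ≈ 0.85 mA

KVL around the loop: 4.4 = V_D + I·R = 2.1 + I × 2.7 kΩ.
So I = (4.4 − 2.1) / 2.7 kΩ = 2.3 / 2.7 = 0.852 mA.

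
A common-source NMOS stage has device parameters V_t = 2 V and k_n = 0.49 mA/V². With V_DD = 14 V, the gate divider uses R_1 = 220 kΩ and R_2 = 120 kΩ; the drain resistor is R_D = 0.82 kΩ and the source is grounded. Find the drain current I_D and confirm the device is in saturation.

V_G = V_DD·R_2/(R_1+R_2) = 14×120/340 = 4.94 V. With the source grounded, V_GS = V_G = 4.94 V.
Assume saturation: I_D = (k_n/2)(V_GS − V_t)² = (0.49/2)×(4.94 − 2)² = 0.245×2.94² = 2.12 mA.
V_DS = V_DD − I_D·R_D = 14 − 2.12×0.82 = 12.3 V.
Saturation requires V_DS ≥ V_GS − V_t = 2.94 V; 12.3 ≥ 2.94 ✓.

I_D ≈ 2.1 mA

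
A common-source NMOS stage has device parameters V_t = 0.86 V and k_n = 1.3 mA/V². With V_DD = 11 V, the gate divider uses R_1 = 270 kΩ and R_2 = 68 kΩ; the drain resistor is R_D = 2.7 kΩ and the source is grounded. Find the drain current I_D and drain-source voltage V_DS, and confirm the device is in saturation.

V_G = V_DD·R_2/(R_1+R_2) = 11×68/338 = 2.21 V. With the source grounded, V_GS = V_G = 2.21 V.
Assume saturation: I_D = (k_n/2)(V_GS − V_t)² = (1.3/2)×(2.21 − 0.86)² = 0.65×1.35² = 1.19 mA.
V_DS = V_DD − I_D·R_D = 11 − 1.19×2.7 = 7.79 V.
Saturation requires V_DS ≥ V_GS − V_t = 1.35 V; 7.79 ≥ 1.35 ✓.

I_D ≈ 1.2 mA, V_DS ≈ 7.8 V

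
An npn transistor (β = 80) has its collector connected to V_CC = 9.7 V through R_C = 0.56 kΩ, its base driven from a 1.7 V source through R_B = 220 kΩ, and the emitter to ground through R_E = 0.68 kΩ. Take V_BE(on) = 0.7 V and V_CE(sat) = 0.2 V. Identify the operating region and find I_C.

active; I_C ≈ 0.29 mA

Assume active. Base-emitter loop: I_B = (V_BB − V_BE)/(R_B + (β+1)R_E) = (1.7 − 0.7)/(220 + 81×0.68) = 0.00364 mA.
I_C = β·I_B = 80×0.00364 = 0.291 mA.
V_CE = V_CC − I_C·R_C − I_E·R_E = 9.7 − 0.291×0.56 − 0.294×0.68 = 9.34 V > V_CE(sat), so the active-region assumption holds.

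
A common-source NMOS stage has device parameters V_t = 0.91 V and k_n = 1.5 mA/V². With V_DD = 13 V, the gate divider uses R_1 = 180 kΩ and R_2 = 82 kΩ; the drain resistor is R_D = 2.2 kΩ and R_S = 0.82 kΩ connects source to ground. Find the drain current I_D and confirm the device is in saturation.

I_D ≈ 1.9 mA

V_G = V_DD·R_2/(R_1+R_2) = 13×82/262 = 4.07 V.
Assume saturation: I_D = (k_n/2)(V_GS − V_t)² with V_GS = V_G − I_D·R_S = 4.07 − 0.82·I_D.
Substituting gives 0.504·I_D² − 4.89·I_D + 7.48 = 0, with roots I_D = 1.91 or 7.78 mA.
The root I_D = 7.78 mA gives V_GS = -2.31 V ≤ V_t, so take I_D = 1.91 mA.
Then V_GS = 2.5 V and V_DS = V_DD − I_D(R_D+R_S) = 13 − 1.91×3.02 = 7.24 V.
Saturation requires V_DS ≥ V_GS − V_t = 1.59 V; 7.24 ≥ 1.59 ✓.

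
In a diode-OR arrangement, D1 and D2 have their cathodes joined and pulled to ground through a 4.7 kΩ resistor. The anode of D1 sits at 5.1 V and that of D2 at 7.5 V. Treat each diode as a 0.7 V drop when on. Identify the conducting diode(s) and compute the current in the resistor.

Only D2 conducts; I_R ≈ 1.4 mA

Assume both conduct. Then node N would need to be at both 5.1−0.7 = 4.4 V and 7.5−0.7 = 6.8 V, which is impossible.
Assume only D2 conducts: V_N = 7.5 − 0.7 = 6.8 V, so I_R = 6.8/4.7 = 1.45 mA.
Check D1: its anode-to-cathode voltage is 5.1 − 6.8 = -1.7 V < 0.7 V, so it is off. The assumption is consistent.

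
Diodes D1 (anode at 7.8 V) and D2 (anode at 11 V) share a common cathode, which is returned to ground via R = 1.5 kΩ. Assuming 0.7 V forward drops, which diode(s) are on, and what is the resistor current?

Assume both conduct. Then node N would need to be at both 7.8−0.7 = 7.1 V and 11−0.7 = 10.3 V, which is impossible.
Assume only D2 conducts: V_N = 11 − 0.7 = 10.3 V, so I_R = 10.3/1.5 = 6.87 mA.
Check D1: its anode-to-cathode voltage is 7.8 − 10.3 = -2.5 V < 0.7 V, so it is off. The assumption is consistent.

Only D2 conducts; I_R ≈ 6.9 mA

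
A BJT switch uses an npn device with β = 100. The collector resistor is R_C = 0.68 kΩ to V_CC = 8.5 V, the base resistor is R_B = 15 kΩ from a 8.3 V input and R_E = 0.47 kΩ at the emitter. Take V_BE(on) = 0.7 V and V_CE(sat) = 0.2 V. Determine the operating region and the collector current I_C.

saturation; I_C ≈ 7.1 mA

Assume active: I_B = (8.3 − 0.7)/(15 + 101×0.47) = 0.122 mA, I_C = β·I_B = 12.2 mA.
Then V_CE = 8.5 − 12.2×0.68 − 12.3×0.47 = -5.55 V < 0.2 V — the active assumption fails.
Re-solve with V_CE = 0.2 V. KCL at the emitter: V_E/R_E = (V_BB−0.7−V_E)/R_B + (V_CC−0.2−V_E)/R_C, giving V_E = 3.47 V.
I_C = (V_CC − 0.2 − V_E)/R_C = (8.3 − 3.47)/0.68 = 7.1 mA.
Check: I_B = (7.6 − 3.47)/15 = 0.275 mA, and β·I_B = 27.5 mA > I_C, confirming saturation.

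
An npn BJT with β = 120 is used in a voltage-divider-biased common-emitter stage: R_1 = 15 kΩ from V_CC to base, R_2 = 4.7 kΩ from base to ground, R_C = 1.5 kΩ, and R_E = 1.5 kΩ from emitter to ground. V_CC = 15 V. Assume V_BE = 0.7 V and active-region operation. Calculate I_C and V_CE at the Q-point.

Thevenize the base divider: V_Th = V_CC·R_2/(R_1+R_2) = 15×4.7/19.7 = 3.58 V, R_Th = R_1‖R_2 = 3.58 kΩ.
Base-emitter loop: V_Th = I_B·R_Th + V_BE + (β+1)I_B·R_E, so I_B = (3.58 − 0.7) / (3.58 + 121×1.5) = 0.0156 mA.
I_C = β·I_B = 120×0.0156 = 1.87 mA, and I_E = (β+1)I_B = 1.88 mA.
V_CE = V_CC − I_C·R_C − I_E·R_E = 15 − 1.87×1.5 − 1.88×1.5 = 9.38 V.
V_CE = 9.38 V > 0.2 V confirms active-region operation.

I_C ≈ 1.9 mA, V_CE ≈ 9.4 V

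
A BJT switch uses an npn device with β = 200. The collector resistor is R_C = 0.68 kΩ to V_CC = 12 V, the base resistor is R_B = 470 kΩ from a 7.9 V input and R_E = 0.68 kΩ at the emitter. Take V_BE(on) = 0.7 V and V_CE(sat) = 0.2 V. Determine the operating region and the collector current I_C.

active; I_C ≈ 2.4 mA

Assume active. Base-emitter loop: I_B = (V_BB − V_BE)/(R_B + (β+1)R_E) = (7.9 − 0.7)/(470 + 201×0.68) = 0.0119 mA.
I_C = β·I_B = 200×0.0119 = 2.37 mA.
V_CE = V_CC − I_C·R_C − I_E·R_E = 12 − 2.37×0.68 − 2.39×0.68 = 8.76 V > V_CE(sat), so the active-region assumption holds.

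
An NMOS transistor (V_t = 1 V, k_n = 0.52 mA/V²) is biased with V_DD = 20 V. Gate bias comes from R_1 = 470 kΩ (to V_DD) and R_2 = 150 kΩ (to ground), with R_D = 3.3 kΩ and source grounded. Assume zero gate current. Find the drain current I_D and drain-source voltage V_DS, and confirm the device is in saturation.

V_G = V_DD·R_2/(R_1+R_2) = 20×150/620 = 4.84 V. With the source grounded, V_GS = V_G = 4.84 V.
Assume saturation: I_D = (k_n/2)(V_GS − V_t)² = (0.52/2)×(4.84 − 1)² = 0.26×3.84² = 3.83 mA.
V_DS = V_DD − I_D·R_D = 20 − 3.83×3.3 = 7.36 V.
Saturation requires V_DS ≥ V_GS − V_t = 3.84 V; 7.36 ≥ 3.84 ✓.

I_D ≈ 3.8 mA, V_DS ≈ 7.4 V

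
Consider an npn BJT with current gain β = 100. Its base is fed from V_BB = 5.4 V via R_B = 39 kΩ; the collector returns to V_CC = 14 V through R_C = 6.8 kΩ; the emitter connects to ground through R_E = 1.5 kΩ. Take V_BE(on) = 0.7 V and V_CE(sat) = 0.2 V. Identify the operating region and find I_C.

Assume active: I_B = (5.4 − 0.7)/(39 + 101×1.5) = 0.0247 mA, I_C = β·I_B = 2.47 mA.
Then V_CE = 14 − 2.47×6.8 − 2.49×1.5 = -6.51 V < 0.2 V — the active assumption fails.
Re-solve with V_CE = 0.2 V. KCL at the emitter: V_E/R_E = (V_BB−0.7−V_E)/R_B + (V_CC−0.2−V_E)/R_C, giving V_E = 2.56 V.
I_C = (V_CC − 0.2 − V_E)/R_C = (13.8 − 2.56)/6.8 = 1.65 mA.
Check: I_B = (4.7 − 2.56)/39 = 0.0548 mA, and β·I_B = 5.48 mA > I_C, confirming saturation.

saturation; I_C ≈ 1.7 mA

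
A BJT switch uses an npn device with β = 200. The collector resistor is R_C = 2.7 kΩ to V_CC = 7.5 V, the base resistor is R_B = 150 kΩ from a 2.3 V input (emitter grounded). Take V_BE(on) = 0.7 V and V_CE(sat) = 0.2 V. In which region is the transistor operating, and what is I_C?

active; I_C ≈ 2.1 mA

Assume active. Base-emitter loop: I_B = (V_BB − V_BE)/R_B = (2.3 − 0.7)/150 = 0.0107 mA.
I_C = β·I_B = 200×0.0107 = 2.13 mA.
V_CE = V_CC − I_C·R_C = 7.5 − 2.13×2.7 = 1.74 V > V_CE(sat), so the active-region assumption holds.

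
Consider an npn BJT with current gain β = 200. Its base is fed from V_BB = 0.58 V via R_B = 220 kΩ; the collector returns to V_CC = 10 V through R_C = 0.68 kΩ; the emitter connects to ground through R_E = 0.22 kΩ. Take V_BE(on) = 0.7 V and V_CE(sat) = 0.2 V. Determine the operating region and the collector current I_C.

V_BB = 0.58 V ≤ V_BE(on) = 0.7 V, so the base-emitter junction is not forward biased.
The transistor is in cutoff: I_B = I_C = 0.

cutoff; I_C ≈ 0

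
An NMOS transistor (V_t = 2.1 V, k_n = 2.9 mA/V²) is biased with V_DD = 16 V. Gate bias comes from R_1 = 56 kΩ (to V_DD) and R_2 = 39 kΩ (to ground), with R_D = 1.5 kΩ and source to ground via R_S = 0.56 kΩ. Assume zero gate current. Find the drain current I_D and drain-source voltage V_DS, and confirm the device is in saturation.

V_G = V_DD·R_2/(R_1+R_2) = 16×39/95 = 6.57 V.
Assume saturation: I_D = (k_n/2)(V_GS − V_t)² with V_GS = V_G − I_D·R_S = 6.57 − 0.56·I_D.
Substituting gives 0.455·I_D² − 8.26·I_D + 29 = 0, with roots I_D = 4.75 or 13.4 mA.
The root I_D = 13.4 mA gives V_GS = -0.941 V ≤ V_t, so take I_D = 4.75 mA.
Then V_GS = 3.91 V and V_DS = V_DD − I_D(R_D+R_S) = 16 − 4.75×2.06 = 6.22 V.
Saturation requires V_DS ≥ V_GS − V_t = 1.81 V; 6.22 ≥ 1.81 ✓.

I_D ≈ 4.7 mA, V_DS ≈ 6.2 V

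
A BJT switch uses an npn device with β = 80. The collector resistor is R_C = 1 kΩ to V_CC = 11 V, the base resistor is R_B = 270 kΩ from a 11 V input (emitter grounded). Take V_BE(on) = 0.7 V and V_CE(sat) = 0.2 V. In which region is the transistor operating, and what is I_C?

Assume active. Base-emitter loop: I_B = (V_BB − V_BE)/R_B = (11 − 0.7)/270 = 0.0381 mA.
I_C = β·I_B = 80×0.0381 = 3.05 mA.
V_CE = V_CC − I_C·R_C = 11 − 3.05×1 = 7.95 V > V_CE(sat), so the active-region assumption holds.

active; I_C ≈ 3.1 mA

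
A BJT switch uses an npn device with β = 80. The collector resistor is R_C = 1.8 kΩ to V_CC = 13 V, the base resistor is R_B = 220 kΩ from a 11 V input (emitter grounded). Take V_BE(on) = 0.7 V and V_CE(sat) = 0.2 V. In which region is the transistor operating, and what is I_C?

Assume active. Base-emitter loop: I_B = (V_BB − V_BE)/R_B = (11 − 0.7)/220 = 0.0468 mA.
I_C = β·I_B = 80×0.0468 = 3.75 mA.
V_CE = V_CC − I_C·R_C = 13 − 3.75×1.8 = 6.26 V > V_CE(sat), so the active-region assumption holds.

active; I_C ≈ 3.7 mA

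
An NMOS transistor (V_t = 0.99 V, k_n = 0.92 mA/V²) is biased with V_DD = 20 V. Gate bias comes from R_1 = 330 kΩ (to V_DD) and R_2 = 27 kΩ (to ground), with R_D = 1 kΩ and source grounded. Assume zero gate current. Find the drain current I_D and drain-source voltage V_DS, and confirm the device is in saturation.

V_G = V_DD·R_2/(R_1+R_2) = 20×27/357 = 1.51 V. With the source grounded, V_GS = V_G = 1.51 V.
Assume saturation: I_D = (k_n/2)(V_GS − V_t)² = (0.92/2)×(1.51 − 0.99)² = 0.46×0.523² = 0.126 mA.
V_DS = V_DD − I_D·R_D = 20 − 0.126×1 = 19.9 V.
Saturation requires V_DS ≥ V_GS − V_t = 0.523 V; 19.9 ≥ 0.523 ✓.

I_D ≈ 0.13 mA, V_DS ≈ 20 V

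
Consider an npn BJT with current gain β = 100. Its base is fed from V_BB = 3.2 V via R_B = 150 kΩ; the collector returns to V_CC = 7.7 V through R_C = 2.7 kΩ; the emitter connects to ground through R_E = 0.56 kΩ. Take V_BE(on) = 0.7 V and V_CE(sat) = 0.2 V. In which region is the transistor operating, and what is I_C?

active; I_C ≈ 1.2 mA

Assume active. Base-emitter loop: I_B = (V_BB − V_BE)/(R_B + (β+1)R_E) = (3.2 − 0.7)/(150 + 101×0.56) = 0.0121 mA.
I_C = β·I_B = 100×0.0121 = 1.21 mA.
V_CE = V_CC − I_C·R_C − I_E·R_E = 7.7 − 1.21×2.7 − 1.22×0.56 = 3.75 V > V_CE(sat), so the active-region assumption holds.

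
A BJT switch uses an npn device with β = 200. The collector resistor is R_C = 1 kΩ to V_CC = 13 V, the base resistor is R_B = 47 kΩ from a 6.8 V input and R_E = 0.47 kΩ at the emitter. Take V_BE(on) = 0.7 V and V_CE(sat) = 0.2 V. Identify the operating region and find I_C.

active; I_C ≈ 8.6 mA

Assume active. Base-emitter loop: I_B = (V_BB − V_BE)/(R_B + (β+1)R_E) = (6.8 − 0.7)/(47 + 201×0.47) = 0.0431 mA.
I_C = β·I_B = 200×0.0431 = 8.62 mA.
V_CE = V_CC − I_C·R_C − I_E·R_E = 13 − 8.62×1 − 8.67×0.47 = 0.303 V > V_CE(sat), so the active-region assumption holds.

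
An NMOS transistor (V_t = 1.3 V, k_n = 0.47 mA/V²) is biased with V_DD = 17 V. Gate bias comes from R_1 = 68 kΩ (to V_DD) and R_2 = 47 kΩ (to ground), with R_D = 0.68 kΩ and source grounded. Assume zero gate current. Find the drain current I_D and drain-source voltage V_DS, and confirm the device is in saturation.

I_D ≈ 7.5 mA, V_DS ≈ 12 V

V_G = V_DD·R_2/(R_1+R_2) = 17×47/115 = 6.95 V. With the source grounded, V_GS = V_G = 6.95 V.
Assume saturation: I_D = (k_n/2)(V_GS − V_t)² = (0.47/2)×(6.95 − 1.3)² = 0.235×5.65² = 7.5 mA.
V_DS = V_DD − I_D·R_D = 17 − 7.5×0.68 = 11.9 V.
Saturation requires V_DS ≥ V_GS − V_t = 5.65 V; 11.9 ≥ 5.65 ✓.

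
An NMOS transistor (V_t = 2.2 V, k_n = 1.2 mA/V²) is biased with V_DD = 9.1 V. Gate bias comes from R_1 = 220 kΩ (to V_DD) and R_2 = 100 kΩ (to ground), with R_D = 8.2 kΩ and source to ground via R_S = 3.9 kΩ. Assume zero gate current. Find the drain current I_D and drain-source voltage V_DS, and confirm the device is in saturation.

I_D ≈ 0.075 mA, V_DS ≈ 8.2 V

V_G = V_DD·R_2/(R_1+R_2) = 9.1×100/320 = 2.84 V.
Assume saturation: I_D = (k_n/2)(V_GS − V_t)² with V_GS = V_G − I_D·R_S = 2.84 − 3.9·I_D.
Substituting gives 9.13·I_D² − 4.01·I_D + 0.249 = 0, with roots I_D = 0.0746 or 0.365 mA.
The root I_D = 0.365 mA gives V_GS = 1.42 V ≤ V_t, so take I_D = 0.0746 mA.
Then V_GS = 2.55 V and V_DS = V_DD − I_D(R_D+R_S) = 9.1 − 0.0746×12.1 = 8.2 V.
Saturation requires V_DS ≥ V_GS − V_t = 0.353 V; 8.2 ≥ 0.353 ✓.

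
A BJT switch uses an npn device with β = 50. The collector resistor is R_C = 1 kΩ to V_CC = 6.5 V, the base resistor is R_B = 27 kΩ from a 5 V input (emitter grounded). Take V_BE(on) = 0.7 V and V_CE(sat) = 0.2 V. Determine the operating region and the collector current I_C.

saturation; I_C ≈ 6.3 mA

Assume active: I_B = (5 − 0.7)/27 = 0.159 mA, giving I_C = β·I_B = 7.96 mA.
But then V_CE = 6.5 − 7.96×1 = -1.46 V < V_CE(sat) = 0.2 V — impossible in the active region.
So the transistor is saturated. With V_CE = 0.2 V, I_C = (V_CC − 0.2)/R_C = 6.3/1 = 6.3 mA.
Check: β·I_B = 7.96 mA > I_C = 6.3 mA, confirming saturation.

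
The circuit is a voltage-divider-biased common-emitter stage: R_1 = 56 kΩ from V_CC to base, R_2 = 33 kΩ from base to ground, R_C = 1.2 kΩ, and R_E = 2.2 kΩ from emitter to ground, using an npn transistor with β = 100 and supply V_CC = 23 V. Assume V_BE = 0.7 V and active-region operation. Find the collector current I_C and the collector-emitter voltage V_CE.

I_C ≈ 3.2 mA, V_CE ≈ 12 V

Thevenize the base divider: V_Th = V_CC·R_2/(R_1+R_2) = 23×33/89 = 8.53 V, R_Th = R_1‖R_2 = 20.8 kΩ.
Base-emitter loop: V_Th = I_B·R_Th + V_BE + (β+1)I_B·R_E, so I_B = (8.53 − 0.7) / (20.8 + 101×2.2) = 0.0322 mA.
I_C = β·I_B = 100×0.0322 = 3.22 mA, and I_E = (β+1)I_B = 3.25 mA.
V_CE = V_CC − I_C·R_C − I_E·R_E = 23 − 3.22×1.2 − 3.25×2.2 = 12 V.
V_CE = 12 V > 0.2 V confirms active-region operation.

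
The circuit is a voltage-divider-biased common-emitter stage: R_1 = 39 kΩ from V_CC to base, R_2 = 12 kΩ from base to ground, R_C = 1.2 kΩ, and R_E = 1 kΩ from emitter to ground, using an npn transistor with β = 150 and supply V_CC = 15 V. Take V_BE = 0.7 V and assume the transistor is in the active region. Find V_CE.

V_CE ≈ 9.2 V

Thevenize the base divider: V_Th = V_CC·R_2/(R_1+R_2) = 15×12/51 = 3.53 V, R_Th = R_1‖R_2 = 9.18 kΩ.
Base-emitter loop: V_Th = I_B·R_Th + V_BE + (β+1)I_B·R_E, so I_B = (3.53 − 0.7) / (9.18 + 151×1) = 0.0177 mA.
I_C = β·I_B = 150×0.0177 = 2.65 mA, and I_E = (β+1)I_B = 2.67 mA.
V_CE = V_CC − I_C·R_C − I_E·R_E = 15 − 2.65×1.2 − 2.67×1 = 9.15 V.
V_CE = 9.15 V > 0.2 V confirms active-region operation.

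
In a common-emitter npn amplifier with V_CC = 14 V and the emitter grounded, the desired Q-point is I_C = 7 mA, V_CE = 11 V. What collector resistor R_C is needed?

Collector loop: V_CC = I_C·R_C + V_CE.
R_C = (V_CC − V_CE)/I_C = (14 − 11)/7 = 0.429 kΩ.

R_C ≈ 0.43 kΩ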